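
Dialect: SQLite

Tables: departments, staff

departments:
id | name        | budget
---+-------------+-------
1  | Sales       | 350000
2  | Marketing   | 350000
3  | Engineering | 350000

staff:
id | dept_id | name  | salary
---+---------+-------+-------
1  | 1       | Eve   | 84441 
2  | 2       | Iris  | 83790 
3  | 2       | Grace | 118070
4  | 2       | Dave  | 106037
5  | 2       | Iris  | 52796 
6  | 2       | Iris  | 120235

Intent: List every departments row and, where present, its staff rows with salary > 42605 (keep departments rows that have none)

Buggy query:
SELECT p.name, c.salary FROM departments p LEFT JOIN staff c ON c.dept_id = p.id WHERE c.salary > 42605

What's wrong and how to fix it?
Bug: A WHERE condition on the right-hand table after LEFT JOIN drops unmatched parents

Fix: Move the right-table condition into the ON clause so unmatched parents are kept

Corrected query:
SELECT p.name, c.salary FROM departments p LEFT JOIN staff c ON c.dept_id = p.id AND c.salary > 42605

Result:
name        | salary
------------+-------
Sales       | 84441 
Marketing   | 52796 
Marketing   | 83790 
Marketing   | 106037
Marketing   | 118070
Marketing   | 120235
Engineering | NULL  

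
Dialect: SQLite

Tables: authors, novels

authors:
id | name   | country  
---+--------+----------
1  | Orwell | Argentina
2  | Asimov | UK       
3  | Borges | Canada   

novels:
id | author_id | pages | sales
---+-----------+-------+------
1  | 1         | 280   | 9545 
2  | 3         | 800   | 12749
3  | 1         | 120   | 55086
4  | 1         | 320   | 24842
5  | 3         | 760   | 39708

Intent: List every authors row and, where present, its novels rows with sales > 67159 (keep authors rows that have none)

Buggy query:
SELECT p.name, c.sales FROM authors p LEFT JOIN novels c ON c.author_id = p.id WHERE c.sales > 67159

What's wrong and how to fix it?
Bug: Filtering c.sales in WHERE discards the NULL rows produced by LEFT JOIN, turning it into an inner join

Fix: Move the right-table condition into the ON clause so unmatched parents are kept

Corrected query:
SELECT p.name, c.sales FROM authors p LEFT JOIN novels c ON c.author_id = p.id AND c.sales > 67159

Result:
name   | sales
-------+------
Orwell | NULL 
Asimov | NULL 
Borges | NULL 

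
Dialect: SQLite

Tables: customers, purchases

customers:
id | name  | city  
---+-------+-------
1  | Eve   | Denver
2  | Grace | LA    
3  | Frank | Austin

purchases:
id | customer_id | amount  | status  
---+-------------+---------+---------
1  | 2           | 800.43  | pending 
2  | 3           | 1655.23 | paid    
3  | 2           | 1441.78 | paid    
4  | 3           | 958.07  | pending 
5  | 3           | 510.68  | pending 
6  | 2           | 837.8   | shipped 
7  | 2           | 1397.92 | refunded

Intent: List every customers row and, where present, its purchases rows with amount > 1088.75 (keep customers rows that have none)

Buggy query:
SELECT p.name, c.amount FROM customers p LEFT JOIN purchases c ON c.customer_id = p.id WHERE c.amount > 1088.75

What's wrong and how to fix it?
Bug: A WHERE condition on the right-hand table after LEFT JOIN drops unmatched parents

Fix: Move the right-table condition into the ON clause so unmatched parents are kept

Corrected query:
SELECT p.name, c.amount FROM customers p LEFT JOIN purchases c ON c.customer_id = p.id AND c.amount > 1088.75

Result:
name  | amount 
------+--------
Eve   | NULL   
Grace | 1397.92
Grace | 1441.78
Frank | 1655.23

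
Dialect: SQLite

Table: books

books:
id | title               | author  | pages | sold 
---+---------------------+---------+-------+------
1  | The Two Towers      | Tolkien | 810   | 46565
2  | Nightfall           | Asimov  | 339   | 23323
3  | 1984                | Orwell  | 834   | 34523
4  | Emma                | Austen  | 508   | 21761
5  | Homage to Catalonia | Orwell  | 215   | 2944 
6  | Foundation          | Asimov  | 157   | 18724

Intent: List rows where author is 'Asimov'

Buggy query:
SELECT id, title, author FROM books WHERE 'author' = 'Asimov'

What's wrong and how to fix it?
Bug: 'author' in single quotes is a string literal, not the column; the comparison is literal-vs-literal and never true

Fix: Remove the quotes around the column name (or use double quotes for an identifier)

Corrected query:
SELECT id, title, author FROM books WHERE author = 'Asimov'

Result:
id | title      | author
---+------------+-------
2  | Nightfall  | Asimov
6  | Foundation | Asimov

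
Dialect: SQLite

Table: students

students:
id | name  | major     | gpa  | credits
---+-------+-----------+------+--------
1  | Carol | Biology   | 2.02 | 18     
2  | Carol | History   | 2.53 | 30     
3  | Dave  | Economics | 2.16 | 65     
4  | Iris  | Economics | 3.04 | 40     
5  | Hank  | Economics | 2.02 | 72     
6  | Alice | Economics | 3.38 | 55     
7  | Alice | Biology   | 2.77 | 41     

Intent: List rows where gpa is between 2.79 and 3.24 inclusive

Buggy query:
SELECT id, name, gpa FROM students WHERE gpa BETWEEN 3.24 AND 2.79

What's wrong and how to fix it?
Bug: The bounds are reversed; BETWEEN a AND b requires a <= b to match anything

Fix: Write BETWEEN 2.79 AND 3.24

Corrected query:
SELECT id, name, gpa FROM students WHERE gpa BETWEEN 2.79 AND 3.24

Result:
id | name | gpa 
---+------+-----
4  | Iris | 3.04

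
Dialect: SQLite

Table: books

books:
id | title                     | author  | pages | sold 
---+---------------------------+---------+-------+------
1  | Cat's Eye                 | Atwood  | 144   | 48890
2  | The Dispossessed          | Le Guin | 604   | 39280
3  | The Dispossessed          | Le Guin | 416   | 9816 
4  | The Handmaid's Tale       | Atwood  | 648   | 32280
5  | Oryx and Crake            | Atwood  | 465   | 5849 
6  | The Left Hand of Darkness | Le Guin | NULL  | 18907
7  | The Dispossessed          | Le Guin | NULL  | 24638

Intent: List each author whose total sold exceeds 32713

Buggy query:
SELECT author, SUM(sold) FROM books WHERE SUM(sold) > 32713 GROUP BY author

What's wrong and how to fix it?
Bug: Aggregate functions cannot appear in a WHERE clause

Fix: Move the aggregate condition to a HAVING clause

Corrected query:
SELECT author, SUM(sold) FROM books GROUP BY author HAVING SUM(sold) > 32713

Result:
author  | SUM(sold)
--------+----------
Atwood  | 87019    
Le Guin | 92641    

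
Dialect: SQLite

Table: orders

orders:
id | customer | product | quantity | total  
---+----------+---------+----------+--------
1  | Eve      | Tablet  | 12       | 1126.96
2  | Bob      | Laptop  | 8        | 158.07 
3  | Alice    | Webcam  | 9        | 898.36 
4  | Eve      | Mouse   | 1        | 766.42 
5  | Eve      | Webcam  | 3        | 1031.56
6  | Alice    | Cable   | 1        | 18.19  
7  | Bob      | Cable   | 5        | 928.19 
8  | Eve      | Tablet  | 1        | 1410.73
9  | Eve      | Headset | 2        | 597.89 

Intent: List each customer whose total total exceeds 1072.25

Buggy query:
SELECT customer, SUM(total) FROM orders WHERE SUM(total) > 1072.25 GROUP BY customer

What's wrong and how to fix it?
Bug: SUM(total) is an aggregate, but WHERE filters rows before aggregation

Fix: Move the aggregate condition to a HAVING clause

Corrected query:
SELECT customer, SUM(total) FROM orders GROUP BY customer HAVING SUM(total) > 1072.25

Result:
customer | SUM(total)
---------+-----------
Bob      | 1086.26   
Eve      | 4933.56   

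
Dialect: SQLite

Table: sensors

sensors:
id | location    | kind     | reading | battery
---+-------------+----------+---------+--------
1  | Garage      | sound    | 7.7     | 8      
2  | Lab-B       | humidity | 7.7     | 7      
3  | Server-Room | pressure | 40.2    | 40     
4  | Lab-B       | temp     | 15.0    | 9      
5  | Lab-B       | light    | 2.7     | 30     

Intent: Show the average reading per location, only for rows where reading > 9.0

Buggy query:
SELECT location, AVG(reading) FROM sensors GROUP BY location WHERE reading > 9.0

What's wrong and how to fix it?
Bug: WHERE cannot follow GROUP BY

Fix: Place WHERE between FROM and GROUP BY

Corrected query:
SELECT location, AVG(reading) FROM sensors WHERE reading > 9.0 GROUP BY location

Result:
location    | AVG(reading)
------------+-------------
Lab-B       | 15          
Server-Room | 40.2        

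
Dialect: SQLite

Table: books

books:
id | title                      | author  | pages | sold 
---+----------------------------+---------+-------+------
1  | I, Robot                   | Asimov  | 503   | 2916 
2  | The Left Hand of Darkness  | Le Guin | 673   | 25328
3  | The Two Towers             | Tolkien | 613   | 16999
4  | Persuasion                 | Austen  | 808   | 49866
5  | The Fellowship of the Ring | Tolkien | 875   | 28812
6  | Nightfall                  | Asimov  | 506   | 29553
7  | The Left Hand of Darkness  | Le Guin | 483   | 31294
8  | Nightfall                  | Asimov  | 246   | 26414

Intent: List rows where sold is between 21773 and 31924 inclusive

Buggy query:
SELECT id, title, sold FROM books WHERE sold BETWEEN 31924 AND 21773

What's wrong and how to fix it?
Bug: BETWEEN expects the lower bound first; with 31924 AND 21773 the range is empty

Fix: Write BETWEEN 21773 AND 31924

Corrected query:
SELECT id, title, sold FROM books WHERE sold BETWEEN 21773 AND 31924

Result:
id | title                      | sold 
---+----------------------------+------
2  | The Left Hand of Darkness  | 25328
5  | The Fellowship of the Ring | 28812
6  | Nightfall                  | 29553
7  | The Left Hand of Darkness  | 31294
8  | Nightfall                  | 26414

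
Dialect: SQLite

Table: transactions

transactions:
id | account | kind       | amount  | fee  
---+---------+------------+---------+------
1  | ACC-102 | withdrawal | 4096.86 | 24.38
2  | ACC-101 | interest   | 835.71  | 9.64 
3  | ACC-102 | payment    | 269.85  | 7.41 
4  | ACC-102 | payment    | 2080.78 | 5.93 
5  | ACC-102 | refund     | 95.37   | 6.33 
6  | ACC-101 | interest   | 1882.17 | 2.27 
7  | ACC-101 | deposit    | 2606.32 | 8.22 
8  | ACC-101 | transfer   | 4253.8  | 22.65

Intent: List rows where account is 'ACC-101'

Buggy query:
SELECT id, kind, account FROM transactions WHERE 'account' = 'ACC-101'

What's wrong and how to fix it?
Bug: 'account' in single quotes is a string literal, not the column; the comparison is literal-vs-literal and never true

Fix: Reference the column as account without single quotes

Corrected query:
SELECT id, kind, account FROM transactions WHERE account = 'ACC-101'

Result:
id | kind     | account
---+----------+--------
2  | interest | ACC-101
6  | interest | ACC-101
7  | deposit  | ACC-101
8  | transfer | ACC-101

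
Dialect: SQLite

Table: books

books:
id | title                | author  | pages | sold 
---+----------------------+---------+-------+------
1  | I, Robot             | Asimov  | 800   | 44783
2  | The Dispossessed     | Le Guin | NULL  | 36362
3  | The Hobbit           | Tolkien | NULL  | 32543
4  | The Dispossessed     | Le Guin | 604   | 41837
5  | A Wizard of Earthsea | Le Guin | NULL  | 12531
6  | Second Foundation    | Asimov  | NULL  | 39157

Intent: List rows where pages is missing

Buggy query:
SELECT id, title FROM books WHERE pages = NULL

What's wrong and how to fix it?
Bug: '= NULL' is always unknown in SQL three-valued logic, so no rows match

Fix: Use IS NULL to test for NULL

Corrected query:
SELECT id, title FROM books WHERE pages IS NULL

Result:
id | title               
---+---------------------
2  | The Dispossessed    
3  | The Hobbit          
5  | A Wizard of Earthsea
6  | Second Foundation   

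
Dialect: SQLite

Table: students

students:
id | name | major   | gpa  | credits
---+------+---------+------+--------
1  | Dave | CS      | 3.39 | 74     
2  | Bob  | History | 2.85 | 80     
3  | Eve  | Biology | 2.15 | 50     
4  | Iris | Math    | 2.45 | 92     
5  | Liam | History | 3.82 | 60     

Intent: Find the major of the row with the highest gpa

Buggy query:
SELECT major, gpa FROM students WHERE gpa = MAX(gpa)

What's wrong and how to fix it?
Bug: WHERE is evaluated per row; an aggregate over the whole table isn't defined there

Fix: Use a subquery: WHERE gpa = (SELECT MAX(gpa) FROM students)

Corrected query:
SELECT major, gpa FROM students WHERE gpa = (SELECT MAX(gpa) FROM students)

Result:
major   | gpa 
--------+-----
History | 3.82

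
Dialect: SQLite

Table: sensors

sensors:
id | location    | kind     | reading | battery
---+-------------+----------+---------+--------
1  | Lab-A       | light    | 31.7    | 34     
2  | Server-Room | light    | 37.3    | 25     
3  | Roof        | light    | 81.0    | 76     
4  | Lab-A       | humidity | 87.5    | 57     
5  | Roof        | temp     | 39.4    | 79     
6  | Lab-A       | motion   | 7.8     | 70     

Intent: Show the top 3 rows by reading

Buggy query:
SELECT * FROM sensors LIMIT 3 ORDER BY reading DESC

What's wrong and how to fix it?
Bug: LIMIT must come after ORDER BY

Fix: Sort with ORDER BY, then apply LIMIT

Corrected query:
SELECT * FROM sensors ORDER BY reading DESC LIMIT 3

Result:
id | location | kind     | reading | battery
---+----------+----------+---------+--------
4  | Lab-A    | humidity | 87.5    | 57     
3  | Roof     | light    | 81      | 76     
5  | Roof     | temp     | 39.4    | 79     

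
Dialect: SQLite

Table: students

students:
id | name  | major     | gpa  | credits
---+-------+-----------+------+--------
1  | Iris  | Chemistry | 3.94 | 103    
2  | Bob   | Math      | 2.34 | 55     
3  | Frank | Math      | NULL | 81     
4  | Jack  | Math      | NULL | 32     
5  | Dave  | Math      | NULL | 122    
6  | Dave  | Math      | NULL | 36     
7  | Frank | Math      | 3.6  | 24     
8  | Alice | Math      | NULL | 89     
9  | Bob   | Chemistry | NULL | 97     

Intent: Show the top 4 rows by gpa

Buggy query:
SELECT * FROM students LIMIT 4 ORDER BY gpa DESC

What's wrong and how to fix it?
Bug: ORDER BY cannot follow LIMIT; LIMIT is the final clause

Fix: Swap the clauses: ORDER BY first, then LIMIT

Corrected query:
SELECT * FROM students ORDER BY gpa DESC LIMIT 4

Result:
id | name  | major     | gpa  | credits
---+-------+-----------+------+--------
1  | Iris  | Chemistry | 3.94 | 103    
7  | Frank | Math      | 3.6  | 24     
2  | Bob   | Math      | 2.34 | 55     
3  | Frank | Math      | NULL | 81     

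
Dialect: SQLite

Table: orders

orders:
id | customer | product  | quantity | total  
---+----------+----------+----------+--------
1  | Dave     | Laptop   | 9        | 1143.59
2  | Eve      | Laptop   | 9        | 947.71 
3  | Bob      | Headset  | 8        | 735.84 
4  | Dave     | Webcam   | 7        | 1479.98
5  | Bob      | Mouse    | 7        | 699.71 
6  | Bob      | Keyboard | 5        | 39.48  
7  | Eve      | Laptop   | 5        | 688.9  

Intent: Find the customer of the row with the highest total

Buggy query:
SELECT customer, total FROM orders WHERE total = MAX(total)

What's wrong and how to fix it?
Bug: MAX(total) is an aggregate and cannot be used directly in WHERE

Fix: Use a subquery: WHERE total = (SELECT MAX(total) FROM orders)

Corrected query:
SELECT customer, total FROM orders WHERE total = (SELECT MAX(total) FROM orders)

Result:
customer | total  
---------+--------
Dave     | 1479.98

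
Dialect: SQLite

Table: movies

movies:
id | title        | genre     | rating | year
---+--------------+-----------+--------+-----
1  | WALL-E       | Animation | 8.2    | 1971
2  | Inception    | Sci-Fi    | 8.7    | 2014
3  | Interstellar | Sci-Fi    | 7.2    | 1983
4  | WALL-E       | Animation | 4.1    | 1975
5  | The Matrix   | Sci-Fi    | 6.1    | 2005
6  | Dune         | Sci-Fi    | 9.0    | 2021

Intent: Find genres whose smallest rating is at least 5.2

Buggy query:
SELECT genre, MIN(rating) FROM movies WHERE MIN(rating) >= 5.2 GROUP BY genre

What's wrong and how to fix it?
Bug: Aggregates like MIN are computed per group after WHERE runs

Fix: Replace WHERE with HAVING after the GROUP BY

Corrected query:
SELECT genre, MIN(rating) FROM movies GROUP BY genre HAVING MIN(rating) >= 5.2

Result:
genre  | MIN(rating)
-------+------------
Sci-Fi | 6.1        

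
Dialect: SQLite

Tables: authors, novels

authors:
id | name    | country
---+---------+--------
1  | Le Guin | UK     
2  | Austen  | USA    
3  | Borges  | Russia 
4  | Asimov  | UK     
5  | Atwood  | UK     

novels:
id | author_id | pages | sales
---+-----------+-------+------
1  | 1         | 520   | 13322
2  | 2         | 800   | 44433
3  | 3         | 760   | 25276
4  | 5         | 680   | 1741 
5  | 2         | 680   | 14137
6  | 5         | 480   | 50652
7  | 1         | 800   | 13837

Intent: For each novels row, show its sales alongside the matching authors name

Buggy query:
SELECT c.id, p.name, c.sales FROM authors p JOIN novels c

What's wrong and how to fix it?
Bug: Missing join condition: each novels row is matched to all authors rows instead of just its own

Fix: Specify the join condition linking the foreign key to the parent id

Corrected query:
SELECT c.id, p.name, c.sales FROM authors p JOIN novels c ON c.author_id = p.id

Result:
id | name    | sales
---+---------+------
1  | Le Guin | 13322
2  | Austen  | 44433
3  | Borges  | 25276
4  | Atwood  | 1741 
5  | Austen  | 14137
6  | Atwood  | 50652
7  | Le Guin | 13837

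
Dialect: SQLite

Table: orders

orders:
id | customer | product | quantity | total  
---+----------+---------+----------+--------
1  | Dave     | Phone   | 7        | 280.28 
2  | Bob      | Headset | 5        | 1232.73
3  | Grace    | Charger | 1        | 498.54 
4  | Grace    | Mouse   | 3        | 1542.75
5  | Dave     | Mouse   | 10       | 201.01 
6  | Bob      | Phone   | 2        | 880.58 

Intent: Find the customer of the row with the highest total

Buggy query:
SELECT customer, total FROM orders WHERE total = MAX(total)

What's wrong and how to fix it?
Bug: MAX(total) is an aggregate and cannot be used directly in WHERE

Fix: Wrap MAX in a scalar subquery so WHERE compares against a single value

Corrected query:
SELECT customer, total FROM orders WHERE total = (SELECT MAX(total) FROM orders)

Result:
customer | total  
---------+--------
Grace    | 1542.75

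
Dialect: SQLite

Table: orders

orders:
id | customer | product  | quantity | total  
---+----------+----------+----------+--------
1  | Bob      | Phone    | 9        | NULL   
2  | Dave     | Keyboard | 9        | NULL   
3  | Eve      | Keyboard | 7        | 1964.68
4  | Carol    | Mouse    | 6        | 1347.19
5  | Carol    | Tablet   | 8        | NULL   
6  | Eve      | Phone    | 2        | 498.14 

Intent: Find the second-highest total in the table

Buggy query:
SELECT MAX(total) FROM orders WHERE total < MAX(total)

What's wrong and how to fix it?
Bug: The inner MAX is an aggregate inside WHERE, which is not allowed

Fix: Put the inner MAX in a scalar subquery

Corrected query:
SELECT MAX(total) FROM orders WHERE total < (SELECT MAX(total) FROM orders)

Result:
MAX(total)
----------
1347.19   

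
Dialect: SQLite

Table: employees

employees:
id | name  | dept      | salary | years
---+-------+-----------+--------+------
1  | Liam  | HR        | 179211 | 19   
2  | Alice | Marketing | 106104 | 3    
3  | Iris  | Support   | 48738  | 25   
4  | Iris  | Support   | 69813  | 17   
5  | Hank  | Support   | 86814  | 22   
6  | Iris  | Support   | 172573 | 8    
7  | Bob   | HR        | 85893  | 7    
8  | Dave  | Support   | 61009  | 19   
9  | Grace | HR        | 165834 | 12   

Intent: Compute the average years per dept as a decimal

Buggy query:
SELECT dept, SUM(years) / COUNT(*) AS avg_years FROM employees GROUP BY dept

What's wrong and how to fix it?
Bug: SUM(years) and COUNT(*) are both integers; the division truncates the fractional part

Fix: Cast one side to REAL so the division keeps the fractional part

Corrected query:
SELECT dept, SUM(years) * 1.0 / COUNT(*) AS avg_years FROM employees GROUP BY dept

Result:
dept      | avg_years
----------+----------
HR        | 12.666667
Marketing | 3        
Support   | 18.2     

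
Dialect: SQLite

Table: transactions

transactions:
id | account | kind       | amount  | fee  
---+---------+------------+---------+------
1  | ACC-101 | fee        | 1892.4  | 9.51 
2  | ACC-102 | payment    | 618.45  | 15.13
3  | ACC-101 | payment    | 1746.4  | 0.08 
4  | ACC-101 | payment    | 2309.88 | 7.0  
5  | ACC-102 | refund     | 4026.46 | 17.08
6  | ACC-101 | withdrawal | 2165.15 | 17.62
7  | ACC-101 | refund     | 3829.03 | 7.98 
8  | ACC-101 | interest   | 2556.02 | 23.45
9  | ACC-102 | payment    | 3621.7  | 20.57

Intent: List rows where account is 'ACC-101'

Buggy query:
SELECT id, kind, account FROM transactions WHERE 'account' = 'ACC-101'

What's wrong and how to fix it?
Bug: 'account' in single quotes is a string literal, not the column; the comparison is literal-vs-literal and never true

Fix: Remove the quotes around the column name (or use double quotes for an identifier)

Corrected query:
SELECT id, kind, account FROM transactions WHERE account = 'ACC-101'

Result:
id | kind       | account
---+------------+--------
1  | fee        | ACC-101
3  | payment    | ACC-101
4  | payment    | ACC-101
6  | withdrawal | ACC-101
7  | refund     | ACC-101
8  | interest   | ACC-101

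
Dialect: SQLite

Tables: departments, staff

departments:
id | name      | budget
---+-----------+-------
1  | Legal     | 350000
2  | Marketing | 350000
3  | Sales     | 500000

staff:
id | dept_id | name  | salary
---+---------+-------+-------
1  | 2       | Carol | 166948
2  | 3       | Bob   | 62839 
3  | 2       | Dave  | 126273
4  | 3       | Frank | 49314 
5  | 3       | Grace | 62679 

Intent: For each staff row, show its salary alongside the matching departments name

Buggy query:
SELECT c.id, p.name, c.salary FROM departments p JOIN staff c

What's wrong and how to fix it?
Bug: Missing join condition: each staff row is matched to all departments rows instead of just its own

Fix: Add ON c.dept_id = p.id to the JOIN

Corrected query:
SELECT c.id, p.name, c.salary FROM departments p JOIN staff c ON c.dept_id = p.id

Result:
id | name      | salary
---+-----------+-------
1  | Marketing | 166948
2  | Sales     | 62839 
3  | Marketing | 126273
4  | Sales     | 49314 
5  | Sales     | 62679 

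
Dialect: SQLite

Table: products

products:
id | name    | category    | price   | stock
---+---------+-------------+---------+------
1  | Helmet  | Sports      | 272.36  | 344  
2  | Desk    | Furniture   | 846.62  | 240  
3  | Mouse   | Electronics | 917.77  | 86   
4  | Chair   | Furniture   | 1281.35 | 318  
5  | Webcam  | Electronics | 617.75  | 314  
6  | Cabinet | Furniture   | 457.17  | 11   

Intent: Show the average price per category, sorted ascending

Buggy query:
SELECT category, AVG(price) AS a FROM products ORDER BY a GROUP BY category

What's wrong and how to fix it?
Bug: GROUP BY must precede ORDER BY

Fix: Reorder: SELECT … FROM … GROUP BY … ORDER BY …

Corrected query:
SELECT category, AVG(price) AS a FROM products GROUP BY category ORDER BY a

Result:
category    | a         
------------+-----------
Sports      | 272.36    
Electronics | 767.76    
Furniture   | 861.713333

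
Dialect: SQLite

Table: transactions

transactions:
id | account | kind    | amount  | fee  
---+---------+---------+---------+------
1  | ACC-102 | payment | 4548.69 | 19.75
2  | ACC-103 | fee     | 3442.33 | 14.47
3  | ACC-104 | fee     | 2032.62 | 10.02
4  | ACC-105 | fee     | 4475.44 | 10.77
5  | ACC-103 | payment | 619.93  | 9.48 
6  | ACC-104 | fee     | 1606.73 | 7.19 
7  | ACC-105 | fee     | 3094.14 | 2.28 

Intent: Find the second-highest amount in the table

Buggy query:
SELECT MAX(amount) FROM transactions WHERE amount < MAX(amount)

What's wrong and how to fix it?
Bug: The inner MAX is an aggregate inside WHERE, which is not allowed

Fix: Put the inner MAX in a scalar subquery

Corrected query:
SELECT MAX(amount) FROM transactions WHERE amount < (SELECT MAX(amount) FROM transactions)

Result:
MAX(amount)
-----------
4475.44    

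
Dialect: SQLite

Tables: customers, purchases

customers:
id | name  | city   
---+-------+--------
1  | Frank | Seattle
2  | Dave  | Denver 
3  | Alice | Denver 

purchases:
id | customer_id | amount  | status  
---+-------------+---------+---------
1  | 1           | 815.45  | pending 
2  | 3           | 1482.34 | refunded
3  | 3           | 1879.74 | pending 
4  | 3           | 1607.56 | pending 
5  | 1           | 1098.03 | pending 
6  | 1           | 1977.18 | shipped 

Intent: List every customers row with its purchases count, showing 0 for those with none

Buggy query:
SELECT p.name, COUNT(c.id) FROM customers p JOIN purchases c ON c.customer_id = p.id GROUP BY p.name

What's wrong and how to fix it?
Bug: An inner join excludes parents with zero children

Fix: Use LEFT JOIN so parents without children still appear (COUNT(c.id) gives 0)

Corrected query:
SELECT p.name, COUNT(c.id) FROM customers p LEFT JOIN purchases c ON c.customer_id = p.id GROUP BY p.name

Result:
name  | COUNT(c.id)
------+------------
Alice | 3          
Dave  | 0          
Frank | 3          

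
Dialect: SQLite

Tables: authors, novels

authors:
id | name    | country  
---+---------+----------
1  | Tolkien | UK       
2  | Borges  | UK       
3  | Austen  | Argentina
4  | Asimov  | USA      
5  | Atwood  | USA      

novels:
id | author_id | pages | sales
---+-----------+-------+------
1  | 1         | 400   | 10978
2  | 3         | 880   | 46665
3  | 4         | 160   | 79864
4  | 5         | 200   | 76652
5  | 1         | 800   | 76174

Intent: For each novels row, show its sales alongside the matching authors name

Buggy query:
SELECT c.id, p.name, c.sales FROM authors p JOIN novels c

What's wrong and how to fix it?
Bug: JOIN with no ON clause produces a cartesian product; every novels row pairs with every authors row

Fix: Specify the join condition linking the foreign key to the parent id

Corrected query:
SELECT c.id, p.name, c.sales FROM authors p JOIN novels c ON c.author_id = p.id

Result:
id | name    | sales
---+---------+------
1  | Tolkien | 10978
2  | Austen  | 46665
3  | Asimov  | 79864
4  | Atwood  | 76652
5  | Tolkien | 76174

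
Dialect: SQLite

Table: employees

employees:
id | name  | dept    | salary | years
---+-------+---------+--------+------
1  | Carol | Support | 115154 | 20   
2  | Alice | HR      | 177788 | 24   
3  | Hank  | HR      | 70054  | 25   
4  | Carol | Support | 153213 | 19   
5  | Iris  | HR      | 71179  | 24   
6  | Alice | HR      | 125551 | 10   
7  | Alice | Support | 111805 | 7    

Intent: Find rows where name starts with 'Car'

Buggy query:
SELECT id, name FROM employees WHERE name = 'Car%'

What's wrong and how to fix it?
Bug: '=' compares the literal string including the % character; pattern matching needs LIKE

Fix: Replace '=' with LIKE so 'Car%' is treated as a pattern

Corrected query:
SELECT id, name FROM employees WHERE name LIKE 'Car%'

Result:
id | name 
---+------
1  | Carol
4  | Carol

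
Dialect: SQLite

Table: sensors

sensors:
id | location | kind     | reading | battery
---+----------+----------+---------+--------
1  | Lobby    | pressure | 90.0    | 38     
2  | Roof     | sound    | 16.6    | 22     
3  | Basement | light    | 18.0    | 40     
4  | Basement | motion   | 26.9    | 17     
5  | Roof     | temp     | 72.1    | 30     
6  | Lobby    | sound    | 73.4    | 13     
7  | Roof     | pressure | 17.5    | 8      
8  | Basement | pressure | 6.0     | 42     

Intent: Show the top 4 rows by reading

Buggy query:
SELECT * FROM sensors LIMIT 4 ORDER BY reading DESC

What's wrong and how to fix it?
Bug: ORDER BY cannot follow LIMIT; LIMIT is the final clause

Fix: Swap the clauses: ORDER BY first, then LIMIT

Corrected query:
SELECT * FROM sensors ORDER BY reading DESC LIMIT 4

Result:
id | location | kind     | reading | battery
---+----------+----------+---------+--------
1  | Lobby    | pressure | 90      | 38     
6  | Lobby    | sound    | 73.4    | 13     
5  | Roof     | temp     | 72.1    | 30     
4  | Basement | motion   | 26.9    | 17     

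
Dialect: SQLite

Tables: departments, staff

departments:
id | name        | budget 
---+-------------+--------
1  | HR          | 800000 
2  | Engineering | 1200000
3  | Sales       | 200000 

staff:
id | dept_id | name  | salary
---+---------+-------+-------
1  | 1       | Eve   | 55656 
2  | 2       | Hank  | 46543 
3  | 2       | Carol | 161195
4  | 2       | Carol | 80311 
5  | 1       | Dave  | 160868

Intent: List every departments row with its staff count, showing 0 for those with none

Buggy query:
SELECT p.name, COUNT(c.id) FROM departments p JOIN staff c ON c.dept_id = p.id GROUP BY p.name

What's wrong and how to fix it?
Bug: An inner join excludes parents with zero children

Fix: Switch to LEFT JOIN to retain unmatched parent rows

Corrected query:
SELECT p.name, COUNT(c.id) FROM departments p LEFT JOIN staff c ON c.dept_id = p.id GROUP BY p.name

Result:
name        | COUNT(c.id)
------------+------------
Engineering | 3          
HR          | 2          
Sales       | 0          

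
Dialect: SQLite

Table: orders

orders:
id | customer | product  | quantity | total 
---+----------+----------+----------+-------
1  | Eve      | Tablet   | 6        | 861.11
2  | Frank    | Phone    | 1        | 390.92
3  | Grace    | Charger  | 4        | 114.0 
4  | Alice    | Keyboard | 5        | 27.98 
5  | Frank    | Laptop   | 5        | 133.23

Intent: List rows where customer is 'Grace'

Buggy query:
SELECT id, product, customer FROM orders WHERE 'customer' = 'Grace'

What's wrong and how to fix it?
Bug: Single quotes denote string literals in SQL; the column name is being compared as a constant string

Fix: Remove the quotes around the column name (or use double quotes for an identifier)

Corrected query:
SELECT id, product, customer FROM orders WHERE customer = 'Grace'

Result:
id | product | customer
---+---------+---------
3  | Charger | Grace   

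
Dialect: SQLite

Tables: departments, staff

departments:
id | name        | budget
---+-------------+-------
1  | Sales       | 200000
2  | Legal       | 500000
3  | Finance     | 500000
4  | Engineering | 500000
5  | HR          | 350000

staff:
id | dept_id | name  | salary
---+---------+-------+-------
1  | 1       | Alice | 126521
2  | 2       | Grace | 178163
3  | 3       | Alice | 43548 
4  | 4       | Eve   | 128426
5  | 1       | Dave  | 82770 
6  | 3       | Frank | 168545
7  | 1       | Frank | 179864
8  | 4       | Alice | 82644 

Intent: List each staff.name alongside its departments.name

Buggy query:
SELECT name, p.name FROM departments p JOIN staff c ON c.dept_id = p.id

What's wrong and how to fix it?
Bug: Both tables have a 'name' column; the unqualified reference is ambiguous

Fix: Prefix ambiguous columns with the table alias

Corrected query:
SELECT c.name, p.name FROM departments p JOIN staff c ON c.dept_id = p.id

Result:
name  | name       
------+------------
Alice | Sales      
Grace | Legal      
Alice | Finance    
Eve   | Engineering
Dave  | Sales      
Frank | Finance    
Frank | Sales      
Alice | Engineering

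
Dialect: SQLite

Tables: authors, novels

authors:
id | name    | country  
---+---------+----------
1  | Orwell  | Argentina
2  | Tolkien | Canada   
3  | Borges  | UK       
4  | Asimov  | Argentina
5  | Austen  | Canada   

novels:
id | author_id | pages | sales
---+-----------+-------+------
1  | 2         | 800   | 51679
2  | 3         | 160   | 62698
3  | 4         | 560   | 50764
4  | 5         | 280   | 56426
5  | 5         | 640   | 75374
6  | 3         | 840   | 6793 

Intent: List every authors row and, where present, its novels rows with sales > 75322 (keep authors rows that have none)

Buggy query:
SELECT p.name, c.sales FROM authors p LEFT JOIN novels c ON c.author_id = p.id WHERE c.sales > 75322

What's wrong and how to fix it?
Bug: Filtering c.sales in WHERE discards the NULL rows produced by LEFT JOIN, turning it into an inner join

Fix: Move the right-table condition into the ON clause so unmatched parents are kept

Corrected query:
SELECT p.name, c.sales FROM authors p LEFT JOIN novels c ON c.author_id = p.id AND c.sales > 75322

Result:
name    | sales
--------+------
Orwell  | NULL 
Tolkien | NULL 
Borges  | NULL 
Asimov  | NULL 
Austen  | 75374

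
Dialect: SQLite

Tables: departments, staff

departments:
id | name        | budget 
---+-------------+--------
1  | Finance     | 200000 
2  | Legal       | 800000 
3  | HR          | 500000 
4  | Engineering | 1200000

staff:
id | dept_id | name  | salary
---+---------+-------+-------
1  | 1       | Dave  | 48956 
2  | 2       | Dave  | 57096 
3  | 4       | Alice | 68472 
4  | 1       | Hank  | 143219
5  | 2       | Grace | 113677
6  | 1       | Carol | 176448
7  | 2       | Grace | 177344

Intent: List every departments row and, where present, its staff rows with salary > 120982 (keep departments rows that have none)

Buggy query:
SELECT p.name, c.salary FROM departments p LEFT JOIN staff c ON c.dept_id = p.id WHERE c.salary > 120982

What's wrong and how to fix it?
Bug: A WHERE condition on the right-hand table after LEFT JOIN drops unmatched parents

Fix: Put 'c.salary > 120982' in the JOIN's ON clause instead of WHERE

Corrected query:
SELECT p.name, c.salary FROM departments p LEFT JOIN staff c ON c.dept_id = p.id AND c.salary > 120982

Result:
name        | salary
------------+-------
Finance     | 143219
Finance     | 176448
Legal       | 177344
HR          | NULL  
Engineering | NULL  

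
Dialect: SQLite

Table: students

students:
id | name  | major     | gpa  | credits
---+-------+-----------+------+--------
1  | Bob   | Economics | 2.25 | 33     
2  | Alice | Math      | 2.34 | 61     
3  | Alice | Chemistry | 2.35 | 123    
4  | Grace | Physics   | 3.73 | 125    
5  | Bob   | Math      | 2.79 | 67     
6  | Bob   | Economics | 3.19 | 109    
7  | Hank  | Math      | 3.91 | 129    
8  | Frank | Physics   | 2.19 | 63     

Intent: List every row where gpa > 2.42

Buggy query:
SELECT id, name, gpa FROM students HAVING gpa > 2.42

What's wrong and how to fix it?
Bug: This is a non-aggregate query (no GROUP BY, no aggregates), so in SQLite the HAVING clause is invalid here; a row-level condition belongs in WHERE

Fix: Replace HAVING with WHERE since the condition applies to individual rows

Corrected query:
SELECT id, name, gpa FROM students WHERE gpa > 2.42

Result:
id | name  | gpa 
---+-------+-----
4  | Grace | 3.73
5  | Bob   | 2.79
6  | Bob   | 3.19
7  | Hank  | 3.91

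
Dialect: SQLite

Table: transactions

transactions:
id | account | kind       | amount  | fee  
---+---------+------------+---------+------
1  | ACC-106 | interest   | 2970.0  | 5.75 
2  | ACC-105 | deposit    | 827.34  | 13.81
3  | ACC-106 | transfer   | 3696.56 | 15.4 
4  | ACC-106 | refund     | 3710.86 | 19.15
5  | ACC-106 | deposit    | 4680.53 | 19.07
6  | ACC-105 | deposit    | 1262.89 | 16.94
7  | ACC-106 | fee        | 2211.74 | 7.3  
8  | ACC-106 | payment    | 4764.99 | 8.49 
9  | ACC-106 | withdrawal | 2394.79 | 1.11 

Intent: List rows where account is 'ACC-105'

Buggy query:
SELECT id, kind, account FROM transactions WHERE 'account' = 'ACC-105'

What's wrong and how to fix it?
Bug: 'account' in single quotes is a string literal, not the column; the comparison is literal-vs-literal and never true

Fix: Reference the column as account without single quotes

Corrected query:
SELECT id, kind, account FROM transactions WHERE account = 'ACC-105'

Result:
id | kind    | account
---+---------+--------
2  | deposit | ACC-105
6  | deposit | ACC-105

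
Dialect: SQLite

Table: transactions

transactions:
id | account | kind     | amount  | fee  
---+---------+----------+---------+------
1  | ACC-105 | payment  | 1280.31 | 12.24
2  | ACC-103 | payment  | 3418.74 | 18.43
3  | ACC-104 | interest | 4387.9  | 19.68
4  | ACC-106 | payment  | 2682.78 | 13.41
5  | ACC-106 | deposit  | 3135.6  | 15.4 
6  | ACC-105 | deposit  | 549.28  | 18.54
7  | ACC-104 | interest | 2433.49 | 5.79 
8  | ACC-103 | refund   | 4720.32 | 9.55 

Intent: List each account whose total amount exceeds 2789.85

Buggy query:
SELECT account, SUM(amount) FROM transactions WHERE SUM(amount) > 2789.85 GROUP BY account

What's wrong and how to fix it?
Bug: SUM(amount) is an aggregate, but WHERE filters rows before aggregation

Fix: Move the aggregate condition to a HAVING clause

Corrected query:
SELECT account, SUM(amount) FROM transactions GROUP BY account HAVING SUM(amount) > 2789.85

Result:
account | SUM(amount)
--------+------------
ACC-103 | 8139.06    
ACC-104 | 6821.39    
ACC-106 | 5818.38    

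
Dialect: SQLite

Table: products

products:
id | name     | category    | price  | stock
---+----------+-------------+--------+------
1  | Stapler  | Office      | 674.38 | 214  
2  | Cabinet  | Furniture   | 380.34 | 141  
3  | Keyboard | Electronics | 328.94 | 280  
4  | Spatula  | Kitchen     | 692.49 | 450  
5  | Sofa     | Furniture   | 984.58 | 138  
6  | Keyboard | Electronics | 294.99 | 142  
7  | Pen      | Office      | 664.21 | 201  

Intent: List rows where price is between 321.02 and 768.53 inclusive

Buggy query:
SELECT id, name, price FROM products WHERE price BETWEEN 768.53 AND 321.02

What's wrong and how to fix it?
Bug: The bounds are reversed; BETWEEN a AND b requires a <= b to match anything

Fix: Swap the bounds so the smaller value comes first

Corrected query:
SELECT id, name, price FROM products WHERE price BETWEEN 321.02 AND 768.53

Result:
id | name     | price 
---+----------+-------
1  | Stapler  | 674.38
2  | Cabinet  | 380.34
3  | Keyboard | 328.94
4  | Spatula  | 692.49
7  | Pen      | 664.21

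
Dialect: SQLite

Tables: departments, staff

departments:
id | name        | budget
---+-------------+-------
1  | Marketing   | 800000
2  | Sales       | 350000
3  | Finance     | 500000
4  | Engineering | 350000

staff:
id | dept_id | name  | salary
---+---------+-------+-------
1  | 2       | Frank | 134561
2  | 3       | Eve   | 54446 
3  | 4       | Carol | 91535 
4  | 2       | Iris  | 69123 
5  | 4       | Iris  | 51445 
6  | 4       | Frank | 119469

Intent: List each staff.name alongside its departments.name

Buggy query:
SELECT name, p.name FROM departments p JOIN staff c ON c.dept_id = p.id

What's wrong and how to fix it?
Bug: Both tables have a 'name' column; the unqualified reference is ambiguous

Fix: Qualify the column with its table alias (c.name)

Corrected query:
SELECT c.name, p.name FROM departments p JOIN staff c ON c.dept_id = p.id

Result:
name  | name       
------+------------
Frank | Sales      
Eve   | Finance    
Carol | Engineering
Iris  | Sales      
Iris  | Engineering
Frank | Engineering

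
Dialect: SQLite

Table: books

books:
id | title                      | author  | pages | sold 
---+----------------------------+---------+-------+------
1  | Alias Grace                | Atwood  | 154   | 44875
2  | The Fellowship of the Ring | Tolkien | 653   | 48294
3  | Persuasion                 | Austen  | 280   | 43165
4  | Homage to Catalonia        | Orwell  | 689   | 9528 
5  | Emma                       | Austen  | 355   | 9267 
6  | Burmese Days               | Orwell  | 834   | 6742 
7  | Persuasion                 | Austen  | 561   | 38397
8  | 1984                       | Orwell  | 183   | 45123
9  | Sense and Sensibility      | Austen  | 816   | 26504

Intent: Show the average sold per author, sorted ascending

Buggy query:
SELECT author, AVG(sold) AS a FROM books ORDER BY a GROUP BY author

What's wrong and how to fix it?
Bug: GROUP BY must precede ORDER BY

Fix: Reorder: SELECT … FROM … GROUP BY … ORDER BY …

Corrected query:
SELECT author, AVG(sold) AS a FROM books GROUP BY author ORDER BY a

Result:
author  | a           
--------+-------------
Orwell  | 20464.333333
Austen  | 29333.25    
Atwood  | 44875       
Tolkien | 48294       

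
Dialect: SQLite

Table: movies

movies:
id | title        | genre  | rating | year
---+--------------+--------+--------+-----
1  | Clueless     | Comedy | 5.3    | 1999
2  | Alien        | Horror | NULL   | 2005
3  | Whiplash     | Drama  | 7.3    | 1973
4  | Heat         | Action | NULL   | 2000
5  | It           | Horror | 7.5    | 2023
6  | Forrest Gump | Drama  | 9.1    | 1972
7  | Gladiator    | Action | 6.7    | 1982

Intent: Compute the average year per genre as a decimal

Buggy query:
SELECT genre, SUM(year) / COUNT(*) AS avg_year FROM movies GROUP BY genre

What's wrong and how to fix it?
Bug: SUM(year) and COUNT(*) are both integers; the division truncates the fractional part

Fix: Multiply by 1.0 (or CAST to REAL) to force floating-point division

Corrected query:
SELECT genre, SUM(year) * 1.0 / COUNT(*) AS avg_year FROM movies GROUP BY genre

Result:
genre  | avg_year
-------+---------
Action | 1991    
Comedy | 1999    
Drama  | 1972.5  
Horror | 2014    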